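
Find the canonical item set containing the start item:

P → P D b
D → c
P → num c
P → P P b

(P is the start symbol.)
First, augment the grammar with P' → P
I₀ = CLOSURE({ [P' → . P] }):
  [P' → . P] has the dot before P: add [P → . P D b], [P → . num c], [P → . P P b]
No further items can be added.

I₀ = { [P → . P D b], [P → . P P b], [P → . num c], [P' → . P] }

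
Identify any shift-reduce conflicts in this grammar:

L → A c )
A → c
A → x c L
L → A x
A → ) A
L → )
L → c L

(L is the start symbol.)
Yes — I1: [L → ) .] vs [A → . ) A]; I4: [A → c .] vs [A → . ) A]

Augment with L' → L and build the canonical LR(0) collection (I0 = CLOSURE({[L' → . L]}), then GOTO on every symbol after a dot until no new states appear). It has 15 states:
  I0: { [A → . ) A], [A → . c], [A → . x c L], [L → . )], [L → . A c )], [L → . A x], [L → . c L], [L' → . L] }  — shift
  I1: { [A → ) . A], [A → . ) A], [A → . c], [A → . x c L], [L → ) .] }  — shift, reduce
  I2: { [L → A . c )], [L → A . x] }  — shift
  I3: { [L' → L .] }  — accept
  I4: { [A → . ) A], [A → . c], [A → . x c L], [A → c .], [L → . )], [L → . A c )], [L → . A x], [L → . c L], [L → c . L] }  — shift, reduce
  I5: { [A → x . c L] }  — shift
  I6: { [A → . ) A], [A → . c], [A → . x c L], [A → x c . L], [L → . )], [L → . A c )], [L → . A x], [L → . c L] }  — shift
  I7: { [A → x c L .] }  — reduce
  I8: { [L → c L .] }  — reduce
  I9: { [L → A c . )] }  — shift
  I10: { [L → A x .] }  — reduce
  I11: { [L → A c ) .] }  — reduce
  I12: { [A → ) . A], [A → . ) A], [A → . c], [A → . x c L] }  — shift
  I13: { [A → ) A .] }  — reduce
  I14: { [A → c .] }  — reduce

I1 contains reduce item [L → ) .] and shift items [A → . ) A], [A → . c], [A → . x c L] — shift-reduce conflict.
I4 contains reduce item [A → c .] and shift items [A → . ) A], [A → . c], [A → . x c L], [L → . )], [L → . c L] — shift-reduce conflict.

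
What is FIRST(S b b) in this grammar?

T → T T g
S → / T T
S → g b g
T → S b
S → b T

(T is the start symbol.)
{ '/', 'b', 'g' }

FIRST sets of the non-terminals involved (from the grammar, by fixed-point iteration):
  FIRST(S) = { '/', 'b', 'g' }

To compute FIRST(S b b), process the symbols left to right:
Symbol S is a non-terminal. Add FIRST(S) \ {ε} = { '/', 'b', 'g' }
S is not nullable (ε ∉ FIRST(S)), so stop here.
FIRST(S b b) = { '/', 'b', 'g' }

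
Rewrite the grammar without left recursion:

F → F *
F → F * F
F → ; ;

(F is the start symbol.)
F → ; ; F'
F' → * F'
F' → * F F'
F' → ε

F is directly left-recursive. The standard transformation for
  A → A α₁ | ... | A α_m | β₁ | ... | β_n
is
  A  → β₁ A' | ... | β_n A'
  A' → α₁ A' | ... | α_m A' | ε

F → ; ; becomes F → ; ; F'
F → F * becomes F' → * F'
F → F * F becomes F' → * F F'
Add F' → ε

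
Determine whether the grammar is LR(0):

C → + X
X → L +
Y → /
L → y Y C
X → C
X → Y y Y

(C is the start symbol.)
Yes, the grammar is LR(0)

Augment with C' → C and build the canonical LR(0) collection (I0 = CLOSURE({[C' → . C]}), then GOTO on every symbol after a dot until no new states appear). It has 14 states:
  I0: { [C → . + X], [C' → . C] }  — shift
  I1: { [C → + . X], [C → . + X], [L → . y Y C], [X → . C], [X → . L +], [X → . Y y Y], [Y → . /] }  — shift
  I2: { [C' → C .] }  — accept
  I3: { [Y → / .] }  — reduce
  I4: { [X → C .] }  — reduce
  I5: { [X → L . +] }  — shift
  I6: { [C → + X .] }  — reduce
  I7: { [X → Y . y Y] }  — shift
  I8: { [L → y . Y C], [Y → . /] }  — shift
  I9: { [C → . + X], [L → y Y . C] }  — shift
  I10: { [L → y Y C .] }  — reduce
  I11: { [X → Y y . Y], [Y → . /] }  — shift
  I12: { [X → Y y Y .] }  — reduce
  I13: { [X → L + .] }  — reduce

Every state is either a pure shift/goto state or contains exactly one complete item and nothing to shift — no conflicts. The grammar is LR(0).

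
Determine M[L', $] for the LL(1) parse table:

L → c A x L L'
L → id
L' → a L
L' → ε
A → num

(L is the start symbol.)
L' → ε

To find M[L', $], we find productions for L' where $ is in the predict set (PREDICT(N → α) = (FIRST(α) \ {ε}) ∪ (FOLLOW(N) if α ⇒* ε)).

Relevant sets:
  FOLLOW(L') = { $, 'a' }

L' → a L: PREDICT = { 'a' }
L' → ε: PREDICT = { $, 'a' }
  $ is in predict set, so this production goes in M[L', $]

M[L', $] = L' → ε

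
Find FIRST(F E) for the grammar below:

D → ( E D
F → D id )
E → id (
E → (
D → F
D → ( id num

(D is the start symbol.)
FIRST sets of the non-terminals involved (from the grammar, by fixed-point iteration):
  FIRST(F) = { '(' }

To compute FIRST(F E), process the symbols left to right:
Symbol F is a non-terminal. Add FIRST(F) \ {ε} = { '(' }
F is not nullable (ε ∉ FIRST(F)), so stop here.
FIRST(F E) = { '(' }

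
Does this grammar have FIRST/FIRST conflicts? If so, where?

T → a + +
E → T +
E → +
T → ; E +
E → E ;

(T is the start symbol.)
Yes. E → T '+' / E → E ';' on { ';', 'a' }; E → '+' / E → E ';' on { '+' }

FIRST sets of the non-terminals at (or reachable through a nullable prefix from) the front of some alternative:
  FIRST(T) = { ';', 'a' }
  FIRST(E) = { '+', ';', 'a' }

Productions for T:
  T → a + +: FIRST = { 'a' }
  T → ; E +: FIRST = { ';' }
Productions for E:
  E → T +: FIRST = { ';', 'a' }
  E → +: FIRST = { '+' }
  E → E ;: FIRST = { '+', ';', 'a' }

Conflict for E: E → T + and E → E ;
  Overlap: { ';', 'a' }
Conflict for E: E → + and E → E ;
  Overlap: { '+' }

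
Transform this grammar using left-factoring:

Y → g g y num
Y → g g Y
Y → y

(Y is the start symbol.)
Y → g g Y'
Y' → y num
Y' → Y
Y → y

Left-factoring transforms A → αβ₁ | αβ₂ into A → αA' and A' → β₁ | β₂
(α is the longest common prefix among the alternatives). Repeat until
no nonterminal has two alternatives with a common prefix.

Round 1: Y has alternatives sharing prefix 'g g'. Introduce Y': Y → g g Y'
  Add: Y' → y num
  Add: Y' → Y

No remaining common prefixes — done.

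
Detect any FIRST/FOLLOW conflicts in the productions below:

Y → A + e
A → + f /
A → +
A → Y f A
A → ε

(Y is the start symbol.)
Yes. A → '+' f '/' with FOLLOW(A) on { '+' }; A → '+' with FOLLOW(A) on { '+' }; A → Y f A with FOLLOW(A) on { '+' }

Nullable non-terminals: A.
FIRST sets used below: FIRST(Y) = { '+' }

A: nullable alternative(s) A → ε; FOLLOW(A) = { '+' }
  A → + f /: FIRST \ {ε} = { '+' } — overlaps FOLLOW(A) on { '+' }: CONFLICT
  A → +: FIRST \ {ε} = { '+' } — overlaps FOLLOW(A) on { '+' }: CONFLICT
  A → Y f A: FIRST \ {ε} = { '+' } — overlaps FOLLOW(A) on { '+' }: CONFLICT
  A → ε: FIRST \ {ε} = { } — this is the only nullable alternative, skip

Y has no nullable alternative, so no FIRST/FOLLOW check is needed there.

So the grammar has 3 FIRST/FOLLOW conflicts (marked CONFLICT above).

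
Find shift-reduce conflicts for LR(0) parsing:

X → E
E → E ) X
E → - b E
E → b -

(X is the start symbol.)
Yes — I2: [X → E .] vs [E → E . ) X]; I9: [E → - b E .] vs [E → E . ) X]

A shift-reduce conflict occurs when an LR(0) state has both:
  - a complete (reduce) item [A → α .] (dot at the end), and
  - a shift item [B → β . c γ] (dot before a terminal).

Augment with X' → X and build the canonical LR(0) collection (I0 = CLOSURE({[X' → . X]}), then GOTO on every symbol after a dot until no new states appear). It has 10 states:
  I0: { [E → . - b E], [E → . E ) X], [E → . b -], [X → . E], [X' → . X] }  — shift
  I1: { [E → - . b E] }  — shift
  I2: { [E → E . ) X], [X → E .] }  — shift, reduce
  I3: { [X' → X .] }  — accept
  I4: { [E → b . -] }  — shift
  I5: { [E → b - .] }  — reduce
  I6: { [E → . - b E], [E → . E ) X], [E → . b -], [E → E ) . X], [X → . E] }  — shift
  I7: { [E → E ) X .] }  — reduce
  I8: { [E → - b . E], [E → . - b E], [E → . E ) X], [E → . b -] }  — shift
  I9: { [E → - b E .], [E → E . ) X] }  — shift, reduce

I2 contains reduce item [X → E .] and shift item [E → E . ) X] — shift-reduce conflict.
I9 contains reduce item [E → - b E .] and shift item [E → E . ) X] — shift-reduce conflict.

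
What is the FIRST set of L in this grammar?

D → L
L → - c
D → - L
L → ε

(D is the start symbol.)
{ '-', ε }

To compute FIRST(L), examine every production with L on the left-hand side, reading each right-hand side left to right until a non-nullable symbol is reached.

From L → - c:
  - '-' is a terminal: add '-' and stop
From L → ε:
  - ε-production, so ε ∈ FIRST(L)

Collecting: FIRST(L) = { '-', ε }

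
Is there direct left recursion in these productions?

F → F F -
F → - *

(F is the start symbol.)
Yes, F is left-recursive

Direct left recursion occurs when N → N α for some non-terminal N (the right-hand side begins with the left-hand side itself).

F → F F -: LEFT RECURSIVE (starts with F)
F → - *: starts with '-'

The grammar has direct left recursion on: F.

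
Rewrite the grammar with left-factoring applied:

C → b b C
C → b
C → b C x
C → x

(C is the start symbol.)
Left-factoring transforms A → αβ₁ | αβ₂ into A → αA' and A' → β₁ | β₂
(α is the longest common prefix among the alternatives). Repeat until
no nonterminal has two alternatives with a common prefix.

Round 1: C has alternatives sharing prefix 'b'. Introduce C': C → b C'
  Add: C' → b C
  Add: C' → ε
  Add: C' → C x

No remaining common prefixes — done.

Resulting grammar:
C → b C'
C' → b C
C' → ε
C' → C x
C → x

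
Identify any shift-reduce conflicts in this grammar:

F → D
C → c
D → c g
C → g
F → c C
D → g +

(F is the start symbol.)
A shift-reduce conflict occurs when an LR(0) state has both:
  - a complete (reduce) item [A → α .] (dot at the end), and
  - a shift item [B → β . c γ] (dot before a terminal).

Augment with F' → F and build the canonical LR(0) collection (I0 = CLOSURE({[F' → . F]}), then GOTO on every symbol after a dot until no new states appear). It has 9 states:
  I0: { [D → . c g], [D → . g +], [F → . D], [F → . c C], [F' → . F] }  — shift
  I1: { [F → D .] }  — reduce
  I2: { [F' → F .] }  — accept
  I3: { [C → . c], [C → . g], [D → c . g], [F → c . C] }  — shift
  I4: { [D → g . +] }  — shift
  I5: { [D → g + .] }  — reduce
  I6: { [F → c C .] }  — reduce
  I7: { [C → c .] }  — reduce
  I8: { [C → g .], [D → c g .] }  — 2 reduces

No state contains both a complete item and a shift item.

Answer: No shift-reduce conflicts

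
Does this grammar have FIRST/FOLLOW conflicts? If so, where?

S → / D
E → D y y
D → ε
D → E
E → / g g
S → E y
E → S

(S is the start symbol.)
Yes. D → E with FOLLOW(D) on { 'y' }

Nullable non-terminals: D.
FIRST sets used below: FIRST(E) = { '/', 'y' }

D: nullable alternative(s) D → ε; FOLLOW(D) = { $, 'y' }
  D → ε: FIRST \ {ε} = { } — this is the only nullable alternative, skip
  D → E: FIRST \ {ε} = { '/', 'y' } — overlaps FOLLOW(D) on { 'y' }: CONFLICT

E, S have no nullable alternative, so no FIRST/FOLLOW check is needed there.

So the grammar has 1 FIRST/FOLLOW conflict (marked CONFLICT above).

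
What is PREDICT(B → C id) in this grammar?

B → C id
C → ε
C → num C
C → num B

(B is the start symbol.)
PREDICT(B → C id) = (FIRST(RHS) \ {ε}) ∪ (FOLLOW(B) if ε ∈ FIRST(RHS), i.e. RHS ⇒* ε)
FIRST(C) = { 'num', ε }
FIRST(C id) = { 'id', 'num' }
ε ∉ FIRST(C id), so FOLLOW(B) is not added.
PREDICT(B → C id) = { 'id', 'num' }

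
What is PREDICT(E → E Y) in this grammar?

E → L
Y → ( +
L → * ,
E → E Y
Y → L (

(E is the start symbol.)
{ '*' }

PREDICT(E → E Y) = (FIRST(RHS) \ {ε}) ∪ (FOLLOW(E) if ε ∈ FIRST(RHS), i.e. RHS ⇒* ε)
FIRST(E) = { '*' }
FIRST(E Y) = { '*' }
ε ∉ FIRST(E Y), so FOLLOW(E) is not added.
PREDICT(E → E Y) = { '*' }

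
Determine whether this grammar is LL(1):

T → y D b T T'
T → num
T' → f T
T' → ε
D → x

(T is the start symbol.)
No. Predict set conflict for T': { 'f' }

A grammar is LL(1) if for each non-terminal N with multiple productions, the predict sets of those productions are pairwise disjoint, where PREDICT(N → α) = (FIRST(α) \ {ε}) ∪ (FOLLOW(N) if α ⇒* ε).

Relevant sets:
  FOLLOW(T') = { $, 'f' }

For T:
  PREDICT(T → y D b T T') = { 'y' }
  PREDICT(T → num) = { 'num' }
For T':
  PREDICT(T' → f T) = { 'f' }
  PREDICT(T' → ε) = { $, 'f' }
D has a single production, so nothing to check there.

Conflict found: Predict set conflict for T': { 'f' }
The grammar is NOT LL(1).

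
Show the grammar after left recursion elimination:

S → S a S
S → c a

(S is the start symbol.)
S → c a S'
S' → a S S'
S' → ε

S is directly left-recursive. The standard transformation for
  A → A α₁ | ... | A α_m | β₁ | ... | β_n
is
  A  → β₁ A' | ... | β_n A'
  A' → α₁ A' | ... | α_m A' | ε

S → c a becomes S → c a S'
S → S a S becomes S' → a S S'
Add S' → ε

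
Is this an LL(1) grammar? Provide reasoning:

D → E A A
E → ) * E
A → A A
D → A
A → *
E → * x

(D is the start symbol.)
Relevant sets:
  FIRST(E) = { ')', '*' }
  FIRST(A) = { '*' }

For D:
  PREDICT(D → E A A) = { ')', '*' }
  PREDICT(D → A) = { '*' }
For E:
  PREDICT(E → ')' '*' E) = { ')' }
  PREDICT(E → '*' x) = { '*' }
For A:
  PREDICT(A → A A) = { '*' }
  PREDICT(A → '*') = { '*' }

Conflict found: Predict set conflict for D: { '*' }
The grammar is NOT LL(1).

Answer: No. Predict set conflict for D: { '*' }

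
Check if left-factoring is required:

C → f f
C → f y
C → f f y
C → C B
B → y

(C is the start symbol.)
Yes, C has productions with common prefix 'f'

Left-factoring is needed when two productions for the same non-terminal
share a common prefix on the right-hand side.

Productions for C:
  C → f f
  C → f y
  C → f f y
  C → C B

Found common prefix 'f' in productions for C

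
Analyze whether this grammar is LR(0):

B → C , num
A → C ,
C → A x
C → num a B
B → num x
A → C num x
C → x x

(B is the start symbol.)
No. Shift-reduce conflict between [A → C , .] and [B → C , . num]

A grammar is LR(0) if no state in the canonical LR(0) collection has:
  - both a shift item (dot before a terminal) and a complete item (shift-reduce conflict), or
  - two or more complete items (reduce-reduce conflict; the accept item [B' → B .] counts as a complete item here).

Augment with B' → B and build the canonical LR(0) collection (I0 = CLOSURE({[B' → . B]}), then GOTO on every symbol after a dot until no new states appear). It has 15 states:
  I0: { [A → . C ,], [A → . C num x], [B → . C , num], [B → . num x], [B' → . B], [C → . A x], [C → . num a B], [C → . x x] }  — shift
  I1: { [C → A . x] }  — shift
  I2: { [B' → B .] }  — accept
  I3: { [A → C . ,], [A → C . num x], [B → C . , num] }  — shift
  I4: { [B → num . x], [C → num . a B] }  — shift
  I5: { [C → x . x] }  — shift
  I6: { [C → x x .] }  — reduce
  I7: { [A → . C ,], [A → . C num x], [B → . C , num], [B → . num x], [C → . A x], [C → . num a B], [C → . x x], [C → num a . B] }  — shift
  I8: { [B → num x .] }  — reduce
  I9: { [C → num a B .] }  — reduce
  I10: { [A → C , .], [B → C , . num] }  — shift, reduce
  I11: { [A → C num . x] }  — shift
  I12: { [A → C num x .] }  — reduce
  I13: { [B → C , num .] }  — reduce
  I14: { [C → A x .] }  — reduce

Conflict in state I10:
  Shift-reduce conflict between [A → C , .] and [B → C , . num]
So the grammar is NOT LR(0).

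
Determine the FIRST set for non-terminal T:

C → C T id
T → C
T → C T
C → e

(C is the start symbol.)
{ 'e' }

To compute FIRST(T), examine every production with T on the left-hand side, reading each right-hand side left to right until a non-nullable symbol is reached.

FIRST sets of the other non-terminals involved (by the same procedure, iterated to a fixed point):
  FIRST(C) = { 'e' }

From T → C:
  - C is a non-terminal: add FIRST(C) \ {ε} = { 'e' }
    C is not nullable, so stop
From T → C T:
  - C is a non-terminal: add FIRST(C) \ {ε} = { 'e' }
    C is not nullable, so stop

Collecting: FIRST(T) = { 'e' }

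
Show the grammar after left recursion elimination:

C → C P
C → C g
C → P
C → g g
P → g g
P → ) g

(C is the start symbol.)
C → P C'
C → g g C'
C' → P C'
C' → g C'
C' → ε
P → g g
P → ) g

C is directly left-recursive. The standard transformation for
  A → A α₁ | ... | A α_m | β₁ | ... | β_n
is
  A  → β₁ A' | ... | β_n A'
  A' → α₁ A' | ... | α_m A' | ε

C → P becomes C → P C'
C → g g becomes C → g g C'
C → C P becomes C' → P C'
C → C g becomes C' → g C'
Add C' → ε

Productions for other non-terminals are unchanged:
  P → g g
  P → ) g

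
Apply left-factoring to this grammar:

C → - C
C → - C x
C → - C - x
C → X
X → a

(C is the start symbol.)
Left-factoring transforms A → αβ₁ | αβ₂ into A → αA' and A' → β₁ | β₂
(α is the longest common prefix among the alternatives). Repeat until
no nonterminal has two alternatives with a common prefix.

Round 1: C has alternatives sharing prefix '- C'. Introduce C': C → - C C'
  Add: C' → ε
  Add: C' → x
  Add: C' → - x

No remaining common prefixes — done.

Resulting grammar:
C → - C C'
C' → ε
C' → x
C' → - x
C → X
X → a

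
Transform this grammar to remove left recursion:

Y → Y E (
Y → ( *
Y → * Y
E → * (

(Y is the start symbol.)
Y → ( * Y'
Y → * Y Y'
Y' → E ( Y'
Y' → ε
E → * (

Y is directly left-recursive. The standard transformation for
  A → A α₁ | ... | A α_m | β₁ | ... | β_n
is
  A  → β₁ A' | ... | β_n A'
  A' → α₁ A' | ... | α_m A' | ε

Y → ( * becomes Y → ( * Y'
Y → * Y becomes Y → * Y Y'
Y → Y E ( becomes Y' → E ( Y'
Add Y' → ε

Productions for other non-terminals are unchanged:
  E → * (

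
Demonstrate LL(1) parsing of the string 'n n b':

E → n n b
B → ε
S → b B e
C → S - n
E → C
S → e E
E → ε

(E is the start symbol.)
Stack is shown with the top on the left.

Stack    Input    Action
------------------------
E $      n n b $  output E → n n b
n n b $  n n b $  match 'n'
n b $    n b $    match 'n'
b $      b $      match 'b'
$        $        accept

The string is accepted.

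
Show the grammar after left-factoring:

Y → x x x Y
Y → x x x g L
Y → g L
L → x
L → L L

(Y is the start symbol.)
Y → x x x Y'
Y' → Y
Y' → g L
Y → g L
L → x
L → L L

Left-factoring transforms A → αβ₁ | αβ₂ into A → αA' and A' → β₁ | β₂
(α is the longest common prefix among the alternatives). Repeat until
no nonterminal has two alternatives with a common prefix.

Round 1: Y has alternatives sharing prefix 'x x x'. Introduce Y': Y → x x x Y'
  Add: Y' → Y
  Add: Y' → g L

No remaining common prefixes — done.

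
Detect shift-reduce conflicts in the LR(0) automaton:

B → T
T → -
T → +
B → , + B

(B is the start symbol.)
Augment with B' → B and build the canonical LR(0) collection (I0 = CLOSURE({[B' → . B]}), then GOTO on every symbol after a dot until no new states appear). It has 8 states:
  I0: { [B → . , + B], [B → . T], [B' → . B], [T → . +], [T → . -] }  — shift
  I1: { [T → + .] }  — reduce
  I2: { [B → , . + B] }  — shift
  I3: { [T → - .] }  — reduce
  I4: { [B' → B .] }  — accept
  I5: { [B → T .] }  — reduce
  I6: { [B → , + . B], [B → . , + B], [B → . T], [T → . +], [T → . -] }  — shift
  I7: { [B → , + B .] }  — reduce

No state contains both a complete item and a shift item.

Answer: No shift-reduce conflicts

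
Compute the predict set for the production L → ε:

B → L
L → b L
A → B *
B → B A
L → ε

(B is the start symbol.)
PREDICT(L → ε) = (FIRST(RHS) \ {ε}) ∪ (FOLLOW(L) if ε ∈ FIRST(RHS), i.e. RHS ⇒* ε)
The right-hand side is ε (FIRST(ε) = { ε }), so the predict set is FOLLOW(L) = { $, '*', 'b' }
PREDICT(L → ε) = { $, '*', 'b' }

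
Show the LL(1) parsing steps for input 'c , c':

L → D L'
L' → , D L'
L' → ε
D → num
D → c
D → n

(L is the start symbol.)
Stack is shown with the top on the left.

Stack     Input    Action
-------------------------
L $       c , c $  output L → D L'
D L' $    c , c $  output D → c
c L' $    c , c $  match 'c'
L' $      , c $    output L' → , D L'
, D L' $  , c $    match ','
D L' $    c $      output D → c
c L' $    c $      match 'c'
L' $      $        output L' → ε
$         $        accept

The string is accepted.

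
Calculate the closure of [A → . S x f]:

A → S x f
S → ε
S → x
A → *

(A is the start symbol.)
Start with: [A → . S x f]
  [A → . S x f] has the dot before S: add [S → .], [S → . x]
No further items can be added.

CLOSURE = { [A → . S x f], [S → . x], [S → .] }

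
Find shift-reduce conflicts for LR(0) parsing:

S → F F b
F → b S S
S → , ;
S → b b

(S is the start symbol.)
Yes — I6: [S → b b .] vs [F → . b S S]

Augment with S' → S and build the canonical LR(0) collection (I0 = CLOSURE({[S' → . S]}), then GOTO on every symbol after a dot until no new states appear). It has 12 states:
  I0: { [F → . b S S], [S → . , ;], [S → . F F b], [S → . b b], [S' → . S] }  — shift
  I1: { [S → , . ;] }  — shift
  I2: { [F → . b S S], [S → F . F b] }  — shift
  I3: { [S' → S .] }  — accept
  I4: { [F → . b S S], [F → b . S S], [S → . , ;], [S → . F F b], [S → . b b], [S → b . b] }  — shift
  I5: { [F → . b S S], [F → b S . S], [S → . , ;], [S → . F F b], [S → . b b] }  — shift
  I6: { [F → . b S S], [F → b . S S], [S → . , ;], [S → . F F b], [S → . b b], [S → b . b], [S → b b .] }  — shift, reduce
  I7: { [F → b S S .] }  — reduce
  I8: { [S → F F . b] }  — shift
  I9: { [F → . b S S], [F → b . S S], [S → . , ;], [S → . F F b], [S → . b b] }  — shift
  I10: { [S → F F b .] }  — reduce
  I11: { [S → , ; .] }  — reduce

I6 contains reduce item [S → b b .] and shift items [F → . b S S], [S → . , ;], [S → . b b], [S → b . b] — shift-reduce conflict.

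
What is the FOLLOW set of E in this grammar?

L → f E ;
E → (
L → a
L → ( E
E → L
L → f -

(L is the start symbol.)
{ $, ';' }

To compute FOLLOW(E), find every occurrence of E on a right-hand side N → α E β: add FIRST(β) \ {ε}, and if β is empty or nullable also add FOLLOW(N). Iterate to a fixed point.

In L → f E ;: E is followed by ';', add FIRST(';') \ {ε} = { ';' }
In L → ( E: E is at the end, add FOLLOW(L)

The FOLLOW sets referred to above (computed the same way, to a fixed point):
  FOLLOW(L) = { $, ';' }

Taking the union: FOLLOW(E) = { $, ';' }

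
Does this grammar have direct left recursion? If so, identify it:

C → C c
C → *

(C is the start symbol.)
Yes, C is left-recursive

Direct left recursion occurs when N → N α for some non-terminal N (the right-hand side begins with the left-hand side itself).

C → C c: LEFT RECURSIVE (starts with C)
C → *: starts with '*'

The grammar has direct left recursion on: C.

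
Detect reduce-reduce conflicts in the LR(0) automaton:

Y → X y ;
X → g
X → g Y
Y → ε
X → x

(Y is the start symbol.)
A reduce-reduce conflict occurs when an LR(0) state has two complete items [A → α .] and [B → β .] — both call for a reduction, and with no lookahead the parser cannot choose between them.

Augment with Y' → Y and build the canonical LR(0) collection (I0 = CLOSURE({[Y' → . Y]}), then GOTO on every symbol after a dot until no new states appear). It has 8 states:
  I0: { [X → . g Y], [X → . g], [X → . x], [Y → . X y ;], [Y → .], [Y' → . Y] }  — shift, reduce
  I1: { [Y → X . y ;] }  — shift
  I2: { [Y' → Y .] }  — accept
  I3: { [X → . g Y], [X → . g], [X → . x], [X → g . Y], [X → g .], [Y → . X y ;], [Y → .] }  — shift, 2 reduces
  I4: { [X → x .] }  — reduce
  I5: { [X → g Y .] }  — reduce
  I6: { [Y → X y . ;] }  — shift
  I7: { [Y → X y ; .] }  — reduce

I3 contains complete items [X → g .], [Y → .] — reduce-reduce conflict.

Answer: Yes — I3: [X → g .] vs [Y → .]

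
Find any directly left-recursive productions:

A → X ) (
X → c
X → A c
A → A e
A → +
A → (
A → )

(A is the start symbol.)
Yes, A is left-recursive

Direct left recursion occurs when N → N α for some non-terminal N (the right-hand side begins with the left-hand side itself).

A → X ) (: starts with X
X → c: starts with c
X → A c: starts with A
A → A e: LEFT RECURSIVE (starts with A)
A → +: starts with '+'
A → (: starts with '('
A → ): starts with ')'

The grammar has direct left recursion on: A.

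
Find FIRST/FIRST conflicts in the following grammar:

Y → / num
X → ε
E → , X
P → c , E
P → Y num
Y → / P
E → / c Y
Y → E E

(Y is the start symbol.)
Yes. Y → '/' num / Y → '/' P on { '/' }; Y → '/' num / Y → E E on { '/' }; Y → '/' P / Y → E E on { '/' }

A FIRST/FIRST conflict occurs when two productions N → α and N → β for the same non-terminal have FIRST(α) ∩ FIRST(β) ≠ ∅ (with ε ∈ FIRST of a nullable right-hand side, so two nullable alternatives also conflict).

FIRST sets of the non-terminals at (or reachable through a nullable prefix from) the front of some alternative:
  FIRST(E) = { ',', '/' }
  FIRST(Y) = { ',', '/' }

Productions for Y:
  Y → / num: FIRST = { '/' }
  Y → / P: FIRST = { '/' }
  Y → E E: FIRST = { ',', '/' }
Productions for E:
  E → , X: FIRST = { ',' }
  E → / c Y: FIRST = { '/' }
Productions for P:
  P → c , E: FIRST = { 'c' }
  P → Y num: FIRST = { ',', '/' }
X has only one production, so no FIRST/FIRST conflict is possible there.

Conflict for Y: Y → / num and Y → / P
  Overlap: { '/' }
Conflict for Y: Y → / num and Y → E E
  Overlap: { '/' }
Conflict for Y: Y → / P and Y → E E
  Overlap: { '/' }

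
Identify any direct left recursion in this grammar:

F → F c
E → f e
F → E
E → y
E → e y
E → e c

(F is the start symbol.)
Yes, F is left-recursive

Direct left recursion occurs when N → N α for some non-terminal N (the right-hand side begins with the left-hand side itself).

F → F c: LEFT RECURSIVE (starts with F)
E → f e: starts with f
F → E: starts with E
E → y: starts with y
E → e y: starts with e
E → e c: starts with e

The grammar has direct left recursion on: F.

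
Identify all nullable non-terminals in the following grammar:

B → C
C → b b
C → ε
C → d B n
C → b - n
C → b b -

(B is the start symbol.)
A non-terminal is nullable if it can derive ε (the empty string): either it has an ε-production, or it has a production whose right-hand side consists entirely of nullable non-terminals.

ε-productions: C → ε
So C is immediately nullable.
B → C: every symbol on the right is nullable, so B is nullable too.
Every non-terminal is now nullable.
Nullable = { 'B', 'C' }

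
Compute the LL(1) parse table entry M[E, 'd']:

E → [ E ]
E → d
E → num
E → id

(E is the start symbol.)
E → d

To find M[E, 'd'], we find productions for E where 'd' is in the predict set (PREDICT(N → α) = (FIRST(α) \ {ε}) ∪ (FOLLOW(N) if α ⇒* ε)).

E → [ E ]: PREDICT = { '[' }
E → d: PREDICT = { 'd' }
  'd' is in predict set, so this production goes in M[E, 'd']
E → num: PREDICT = { 'num' }
E → id: PREDICT = { 'id' }

M[E, 'd'] = E → d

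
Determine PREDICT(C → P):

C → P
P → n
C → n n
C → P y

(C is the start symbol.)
{ 'n' }

PREDICT(C → P) = (FIRST(RHS) \ {ε}) ∪ (FOLLOW(C) if ε ∈ FIRST(RHS), i.e. RHS ⇒* ε)
FIRST(P) = { 'n' }
FIRST(P) = { 'n' }
ε ∉ FIRST(P), so FOLLOW(C) is not added.
PREDICT(C → P) = { 'n' }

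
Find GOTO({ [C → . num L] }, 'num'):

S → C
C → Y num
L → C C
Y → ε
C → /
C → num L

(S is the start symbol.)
{ [C → . /], [C → . Y num], [C → . num L], [C → num . L], [L → . C C], [Y → .] }

GOTO(I, 'num') = CLOSURE({ [A → αX.β] : [A → α.Xβ] ∈ I, X = 'num' })

Items with dot before 'num', with the dot advanced:
  [C → . num L] → [C → num . L]
Closure of the advanced items:
  [C → num . L] has the dot before L: add [L → . C C]
  [L → . C C] has the dot before C: add [C → . Y num], [C → . /], [C → . num L]
  [C → . Y num] has the dot before Y: add [Y → .]

GOTO = { [C → . /], [C → . Y num], [C → . num L], [C → num . L], [L → . C C], [Y → .] }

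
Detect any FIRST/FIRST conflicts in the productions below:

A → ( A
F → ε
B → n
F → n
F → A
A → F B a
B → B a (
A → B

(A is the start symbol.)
FIRST sets of the non-terminals at (or reachable through a nullable prefix from) the front of some alternative:
  FIRST(F) = { '(', 'n', ε }
  FIRST(B) = { 'n' }
  FIRST(A) = { '(', 'n' }

Productions for A:
  A → ( A: FIRST = { '(' }
  A → F B a: FIRST = { '(', 'n' }
  A → B: FIRST = { 'n' }
Productions for F:
  F → ε: FIRST = { ε }
  F → n: FIRST = { 'n' }
  F → A: FIRST = { '(', 'n' }
Productions for B:
  B → n: FIRST = { 'n' }
  B → B a (: FIRST = { 'n' }

Conflict for A: A → ( A and A → F B a
  Overlap: { '(' }
Conflict for A: A → F B a and A → B
  Overlap: { 'n' }
Conflict for F: F → n and F → A
  Overlap: { 'n' }
Conflict for B: B → n and B → B a (
  Overlap: { 'n' }

Answer: Yes. A → '(' A / A → F B a on { '(' }; A → F B a / A → B on { 'n' }; F → n / F → A on { 'n' }; B → n / B → B a '(' on { 'n' }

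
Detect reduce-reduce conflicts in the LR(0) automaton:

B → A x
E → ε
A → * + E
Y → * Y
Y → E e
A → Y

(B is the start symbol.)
No reduce-reduce conflicts

Augment with B' → B and build the canonical LR(0) collection (I0 = CLOSURE({[B' → . B]}), then GOTO on every symbol after a dot until no new states appear). It has 12 states:
  I0: { [A → . * + E], [A → . Y], [B → . A x], [B' → . B], [E → .], [Y → . * Y], [Y → . E e] }  — shift, reduce
  I1: { [A → * . + E], [E → .], [Y → * . Y], [Y → . * Y], [Y → . E e] }  — shift, reduce
  I2: { [B → A . x] }  — shift
  I3: { [B' → B .] }  — accept
  I4: { [Y → E . e] }  — shift
  I5: { [A → Y .] }  — reduce
  I6: { [Y → E e .] }  — reduce
  I7: { [B → A x .] }  — reduce
  I8: { [E → .], [Y → * . Y], [Y → . * Y], [Y → . E e] }  — shift, reduce
  I9: { [A → * + . E], [E → .] }  — reduce
  I10: { [Y → * Y .] }  — reduce
  I11: { [A → * + E .] }  — reduce

No state contains more than one complete item.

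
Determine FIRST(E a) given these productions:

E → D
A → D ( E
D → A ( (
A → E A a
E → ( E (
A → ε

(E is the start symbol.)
FIRST sets of the non-terminals involved (from the grammar, by fixed-point iteration):
  FIRST(E) = { '(' }

To compute FIRST(E a), process the symbols left to right:
Symbol E is a non-terminal. Add FIRST(E) \ {ε} = { '(' }
E is not nullable (ε ∉ FIRST(E)), so stop here.
FIRST(E a) = { '(' }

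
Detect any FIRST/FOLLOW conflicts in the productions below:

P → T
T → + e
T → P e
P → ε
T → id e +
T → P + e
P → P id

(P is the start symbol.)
Nullable non-terminals: P.
FIRST sets used below: FIRST(T) = { '+', 'e', 'id' }, FIRST(P) = { '+', 'e', 'id', ε }

P: nullable alternative(s) P → ε; FOLLOW(P) = { $, '+', 'e', 'id' }
  P → T: FIRST \ {ε} = { '+', 'e', 'id' } — overlaps FOLLOW(P) on { '+', 'e', 'id' }: CONFLICT
  P → ε: FIRST \ {ε} = { } — this is the only nullable alternative, skip
  P → P id: FIRST \ {ε} = { '+', 'e', 'id' } — overlaps FOLLOW(P) on { '+', 'e', 'id' }: CONFLICT

T has no nullable alternative, so no FIRST/FOLLOW check is needed there.

So the grammar has 2 FIRST/FOLLOW conflicts (marked CONFLICT above).

Answer: Yes. P → T with FOLLOW(P) on { '+', 'e', 'id' }; P → P id with FOLLOW(P) on { '+', 'e', 'id' }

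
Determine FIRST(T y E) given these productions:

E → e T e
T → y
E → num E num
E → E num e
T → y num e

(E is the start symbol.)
FIRST sets of the non-terminals involved (from the grammar, by fixed-point iteration):
  FIRST(T) = { 'y' }

To compute FIRST(T y E), process the symbols left to right:
Symbol T is a non-terminal. Add FIRST(T) \ {ε} = { 'y' }
T is not nullable (ε ∉ FIRST(T)), so stop here.
FIRST(T y E) = { 'y' }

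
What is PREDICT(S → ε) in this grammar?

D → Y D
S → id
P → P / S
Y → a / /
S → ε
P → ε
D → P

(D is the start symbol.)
PREDICT(S → ε) = (FIRST(RHS) \ {ε}) ∪ (FOLLOW(S) if ε ∈ FIRST(RHS), i.e. RHS ⇒* ε)
The right-hand side is ε (FIRST(ε) = { ε }), so the predict set is FOLLOW(S) = { $, '/' }
PREDICT(S → ε) = { $, '/' }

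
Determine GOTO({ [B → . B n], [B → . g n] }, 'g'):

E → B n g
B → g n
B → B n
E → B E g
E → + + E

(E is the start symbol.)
{ [B → g . n] }

GOTO(I, 'g') = CLOSURE({ [A → αX.β] : [A → α.Xβ] ∈ I, X = 'g' })

Items with dot before 'g', with the dot advanced:
  [B → . g n] → [B → g . n]
Closure adds nothing (no advanced item has the dot before a non-terminal).

GOTO = { [B → g . n] }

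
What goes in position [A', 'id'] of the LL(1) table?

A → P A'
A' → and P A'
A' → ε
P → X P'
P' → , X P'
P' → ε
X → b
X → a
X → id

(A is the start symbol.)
Empty (error entry)

To find M[A', 'id'], we find productions for A' where 'id' is in the predict set (PREDICT(N → α) = (FIRST(α) \ {ε}) ∪ (FOLLOW(N) if α ⇒* ε)).

Relevant sets:
  FOLLOW(A') = { $ }

A' → and P A': PREDICT = { 'and' }
A' → ε: PREDICT = { $ }

M[A', 'id'] is empty (no production applies)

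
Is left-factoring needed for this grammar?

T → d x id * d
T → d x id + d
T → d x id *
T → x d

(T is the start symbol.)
Yes, T has productions with common prefix 'd x id'

Left-factoring is needed when two productions for the same non-terminal
share a common prefix on the right-hand side.

Productions for T:
  T → d x id * d
  T → d x id + d
  T → d x id *
  T → x d

Found common prefix 'd x id' in productions for T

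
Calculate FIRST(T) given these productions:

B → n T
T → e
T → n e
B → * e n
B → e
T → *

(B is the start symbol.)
{ '*', 'e', 'n' }

To compute FIRST(T), examine every production with T on the left-hand side, reading each right-hand side left to right until a non-nullable symbol is reached.

From T → e:
  - e is a terminal: add 'e' and stop
From T → n e:
  - n is a terminal: add 'n' and stop
From T → *:
  - '*' is a terminal: add '*' and stop

Collecting: FIRST(T) = { '*', 'e', 'n' }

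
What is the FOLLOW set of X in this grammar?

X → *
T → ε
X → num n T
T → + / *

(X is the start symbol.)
{ $ }

To compute FOLLOW(X), find every occurrence of X on a right-hand side N → α X β: add FIRST(β) \ {ε}, and if β is empty or nullable also add FOLLOW(N). Iterate to a fixed point.

X is the start symbol, so $ ∈ FOLLOW(X).
X does not occur on any right-hand side.

Taking the union: FOLLOW(X) = { $ }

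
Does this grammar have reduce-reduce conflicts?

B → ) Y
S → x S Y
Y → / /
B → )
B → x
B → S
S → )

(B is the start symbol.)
Yes — I1: [B → ) .] vs [S → ) .]

Augment with B' → B and build the canonical LR(0) collection (I0 = CLOSURE({[B' → . B]}), then GOTO on every symbol after a dot until no new states appear). It has 12 states:
  I0: { [B → . ) Y], [B → . )], [B → . S], [B → . x], [B' → . B], [S → . )], [S → . x S Y] }  — shift
  I1: { [B → ) . Y], [B → ) .], [S → ) .], [Y → . / /] }  — shift, 2 reduces
  I2: { [B' → B .] }  — accept
  I3: { [B → S .] }  — reduce
  I4: { [B → x .], [S → . )], [S → . x S Y], [S → x . S Y] }  — shift, reduce
  I5: { [S → ) .] }  — reduce
  I6: { [S → x S . Y], [Y → . / /] }  — shift
  I7: { [S → . )], [S → . x S Y], [S → x . S Y] }  — shift
  I8: { [Y → / . /] }  — shift
  I9: { [S → x S Y .] }  — reduce
  I10: { [Y → / / .] }  — reduce
  I11: { [B → ) Y .] }  — reduce

I1 contains complete items [B → ) .], [S → ) .] — reduce-reduce conflict.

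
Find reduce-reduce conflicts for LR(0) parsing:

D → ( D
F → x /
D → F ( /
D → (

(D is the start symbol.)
A reduce-reduce conflict occurs when an LR(0) state has two complete items [A → α .] and [B → β .] — both call for a reduction, and with no lookahead the parser cannot choose between them.

Augment with D' → D and build the canonical LR(0) collection (I0 = CLOSURE({[D' → . D]}), then GOTO on every symbol after a dot until no new states appear). It has 9 states:
  I0: { [D → . ( D], [D → . (], [D → . F ( /], [D' → . D], [F → . x /] }  — shift
  I1: { [D → ( . D], [D → ( .], [D → . ( D], [D → . (], [D → . F ( /], [F → . x /] }  — shift, reduce
  I2: { [D' → D .] }  — accept
  I3: { [D → F . ( /] }  — shift
  I4: { [F → x . /] }  — shift
  I5: { [F → x / .] }  — reduce
  I6: { [D → F ( . /] }  — shift
  I7: { [D → F ( / .] }  — reduce
  I8: { [D → ( D .] }  — reduce

No state contains more than one complete item.

Answer: No reduce-reduce conflicts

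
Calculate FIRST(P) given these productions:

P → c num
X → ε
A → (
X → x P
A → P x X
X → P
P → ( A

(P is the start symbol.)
To compute FIRST(P), examine every production with P on the left-hand side, reading each right-hand side left to right until a non-nullable symbol is reached.

From P → c num:
  - c is a terminal: add 'c' and stop
From P → ( A:
  - '(' is a terminal: add '(' and stop

Collecting: FIRST(P) = { '(', 'c' }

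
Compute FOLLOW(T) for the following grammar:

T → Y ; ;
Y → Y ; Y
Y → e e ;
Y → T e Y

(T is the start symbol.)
{ $, 'e' }

To compute FOLLOW(T), find every occurrence of T on a right-hand side N → α T β: add FIRST(β) \ {ε}, and if β is empty or nullable also add FOLLOW(N). Iterate to a fixed point.

T is the start symbol, so $ ∈ FOLLOW(T).
In Y → T e Y: T is followed by e Y, add FIRST(e Y) \ {ε} = { 'e' }

Taking the union: FOLLOW(T) = { $, 'e' }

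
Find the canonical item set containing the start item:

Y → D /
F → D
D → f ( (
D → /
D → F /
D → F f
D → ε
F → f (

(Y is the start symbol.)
{ [D → . /], [D → . F /], [D → . F f], [D → . f ( (], [D → .], [F → . D], [F → . f (], [Y → . D /], [Y' → . Y] }

First, augment the grammar with Y' → Y
I₀ = CLOSURE({ [Y' → . Y] }):
  [Y' → . Y] has the dot before Y: add [Y → . D /]
  [Y → . D /] has the dot before D: add [D → . f ( (], [D → . /], [D → . F /], [D → . F f], [D → .]
  [D → . F /] has the dot before F: add [F → . D], [F → . f (]
No further items can be added.

I₀ = { [D → . /], [D → . F /], [D → . F f], [D → . f ( (], [D → .], [F → . D], [F → . f (], [Y → . D /], [Y' → . Y] }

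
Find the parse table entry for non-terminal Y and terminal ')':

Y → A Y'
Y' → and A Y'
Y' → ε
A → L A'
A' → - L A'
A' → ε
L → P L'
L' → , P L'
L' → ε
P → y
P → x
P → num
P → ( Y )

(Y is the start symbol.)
Empty (error entry)

To find M[Y, ')'], we find productions for Y where ')' is in the predict set (PREDICT(N → α) = (FIRST(α) \ {ε}) ∪ (FOLLOW(N) if α ⇒* ε)).

Relevant sets:
  FIRST(A) = { '(', 'num', 'x', 'y' }

Y → A Y': PREDICT = { '(', 'num', 'x', 'y' }

M[Y, ')'] is empty (no production applies)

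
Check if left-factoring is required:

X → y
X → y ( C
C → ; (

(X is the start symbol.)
Left-factoring is needed when two productions for the same non-terminal
share a common prefix on the right-hand side.

Productions for X:
  X → y
  X → y ( C

Found common prefix 'y' in productions for X

Answer: Yes, X has productions with common prefix 'y'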